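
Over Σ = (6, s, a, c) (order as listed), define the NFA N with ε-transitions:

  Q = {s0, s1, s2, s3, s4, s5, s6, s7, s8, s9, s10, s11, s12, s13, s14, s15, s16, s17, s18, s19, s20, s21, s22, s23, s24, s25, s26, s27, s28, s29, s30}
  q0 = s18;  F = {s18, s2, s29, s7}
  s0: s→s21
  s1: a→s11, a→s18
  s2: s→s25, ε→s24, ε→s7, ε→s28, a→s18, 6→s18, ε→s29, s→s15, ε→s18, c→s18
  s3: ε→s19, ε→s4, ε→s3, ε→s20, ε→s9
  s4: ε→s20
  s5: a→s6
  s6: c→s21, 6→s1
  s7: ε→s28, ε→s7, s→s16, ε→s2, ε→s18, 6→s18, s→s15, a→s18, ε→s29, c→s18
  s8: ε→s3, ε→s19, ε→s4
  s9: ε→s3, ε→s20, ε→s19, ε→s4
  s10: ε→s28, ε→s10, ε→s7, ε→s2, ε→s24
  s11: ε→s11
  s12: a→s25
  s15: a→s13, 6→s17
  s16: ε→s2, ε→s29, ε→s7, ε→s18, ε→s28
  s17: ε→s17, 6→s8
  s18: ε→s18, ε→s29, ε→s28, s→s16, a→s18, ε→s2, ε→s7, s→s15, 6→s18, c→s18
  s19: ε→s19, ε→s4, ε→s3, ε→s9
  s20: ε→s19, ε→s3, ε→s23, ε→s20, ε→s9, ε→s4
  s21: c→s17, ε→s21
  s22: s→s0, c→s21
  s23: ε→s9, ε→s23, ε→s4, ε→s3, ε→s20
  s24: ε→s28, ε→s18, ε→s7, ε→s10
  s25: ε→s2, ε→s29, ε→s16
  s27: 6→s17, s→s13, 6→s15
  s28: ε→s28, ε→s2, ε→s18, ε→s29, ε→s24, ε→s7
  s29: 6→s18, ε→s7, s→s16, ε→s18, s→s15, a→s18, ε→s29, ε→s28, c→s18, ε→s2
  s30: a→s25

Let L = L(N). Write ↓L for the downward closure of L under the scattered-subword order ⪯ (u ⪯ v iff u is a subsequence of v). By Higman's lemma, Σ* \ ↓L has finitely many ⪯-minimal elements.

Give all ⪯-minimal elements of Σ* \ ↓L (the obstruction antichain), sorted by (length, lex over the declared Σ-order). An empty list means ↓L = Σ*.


|Q|=31, |F|=4, |δ|=111 (74 ε).
min D↑ (1 st, q0=0, F={}): 0:6→0,s→0,a→0,c→0 [Hopcroft].
L(D↑) = ∅; no obstructions.

min(Σ*\↓L) = [].


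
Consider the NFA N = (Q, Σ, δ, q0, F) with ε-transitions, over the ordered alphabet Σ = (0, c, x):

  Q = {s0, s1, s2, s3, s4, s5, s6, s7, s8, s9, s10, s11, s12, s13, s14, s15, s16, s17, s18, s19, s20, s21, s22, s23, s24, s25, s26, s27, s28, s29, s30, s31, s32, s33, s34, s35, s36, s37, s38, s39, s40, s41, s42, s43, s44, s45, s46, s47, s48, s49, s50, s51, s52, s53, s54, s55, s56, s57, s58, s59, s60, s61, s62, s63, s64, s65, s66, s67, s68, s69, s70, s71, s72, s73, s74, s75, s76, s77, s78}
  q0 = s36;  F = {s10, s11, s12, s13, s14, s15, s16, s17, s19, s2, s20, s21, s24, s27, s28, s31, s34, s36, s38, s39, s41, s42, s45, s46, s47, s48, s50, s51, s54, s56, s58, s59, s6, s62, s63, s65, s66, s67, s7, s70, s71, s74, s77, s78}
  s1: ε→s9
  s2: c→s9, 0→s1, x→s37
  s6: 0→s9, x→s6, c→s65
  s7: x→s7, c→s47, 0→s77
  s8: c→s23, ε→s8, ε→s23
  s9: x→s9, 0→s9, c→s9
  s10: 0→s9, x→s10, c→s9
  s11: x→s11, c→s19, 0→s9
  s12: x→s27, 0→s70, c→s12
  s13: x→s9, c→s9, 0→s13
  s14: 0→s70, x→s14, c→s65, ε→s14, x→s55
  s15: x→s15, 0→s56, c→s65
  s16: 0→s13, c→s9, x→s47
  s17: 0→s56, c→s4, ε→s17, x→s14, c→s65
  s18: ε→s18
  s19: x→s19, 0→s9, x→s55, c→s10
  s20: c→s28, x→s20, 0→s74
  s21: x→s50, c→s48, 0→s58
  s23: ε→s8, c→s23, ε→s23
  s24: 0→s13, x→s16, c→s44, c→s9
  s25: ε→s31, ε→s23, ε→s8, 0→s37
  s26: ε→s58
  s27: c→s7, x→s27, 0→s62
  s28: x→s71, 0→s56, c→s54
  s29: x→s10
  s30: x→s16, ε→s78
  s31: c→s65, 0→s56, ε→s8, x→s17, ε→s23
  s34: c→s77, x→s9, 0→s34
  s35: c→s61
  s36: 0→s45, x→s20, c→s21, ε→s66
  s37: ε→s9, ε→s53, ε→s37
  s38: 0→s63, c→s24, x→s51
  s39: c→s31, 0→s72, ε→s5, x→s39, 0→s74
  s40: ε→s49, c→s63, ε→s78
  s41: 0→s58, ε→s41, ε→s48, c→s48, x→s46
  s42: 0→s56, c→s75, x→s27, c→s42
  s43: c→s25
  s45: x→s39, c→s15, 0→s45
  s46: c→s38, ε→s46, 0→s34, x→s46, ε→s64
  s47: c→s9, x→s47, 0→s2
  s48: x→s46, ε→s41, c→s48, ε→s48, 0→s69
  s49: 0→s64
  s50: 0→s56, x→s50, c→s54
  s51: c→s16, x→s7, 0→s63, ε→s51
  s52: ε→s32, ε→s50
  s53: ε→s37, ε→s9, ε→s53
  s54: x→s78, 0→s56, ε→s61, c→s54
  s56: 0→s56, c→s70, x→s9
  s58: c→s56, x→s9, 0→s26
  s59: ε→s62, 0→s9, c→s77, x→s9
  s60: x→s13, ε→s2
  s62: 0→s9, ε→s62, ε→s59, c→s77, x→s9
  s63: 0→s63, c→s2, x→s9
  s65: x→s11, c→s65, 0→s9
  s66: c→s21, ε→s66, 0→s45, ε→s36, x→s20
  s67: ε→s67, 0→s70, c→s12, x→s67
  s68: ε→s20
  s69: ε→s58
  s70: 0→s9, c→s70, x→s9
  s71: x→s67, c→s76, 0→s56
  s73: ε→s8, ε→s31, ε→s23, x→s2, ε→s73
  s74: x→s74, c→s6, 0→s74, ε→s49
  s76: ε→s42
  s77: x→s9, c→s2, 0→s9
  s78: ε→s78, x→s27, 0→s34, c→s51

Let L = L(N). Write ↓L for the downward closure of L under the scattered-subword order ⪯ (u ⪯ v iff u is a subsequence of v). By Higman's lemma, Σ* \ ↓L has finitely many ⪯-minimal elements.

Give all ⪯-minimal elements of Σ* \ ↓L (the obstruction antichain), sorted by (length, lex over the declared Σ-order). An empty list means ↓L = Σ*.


A = [c0x, 0cc0, x0c0, ccxccc, xcxx00].

|Q|=79, |F|=44, |δ|=203 (51 ε).
min D↑ (42 st, q0=0, F={14}): 0:0→1,c→2,x→3 1:0→1,c→4,x→5 2:0→6,c→7,x→8 3:0→9,c→10,x→3 4:0→11,c→12,x→4 5:0→9,c→13,x→5 6:0→6,c→11,x→14 7:0→6,c→7,x→15 8:0→11,c→16,x→8 9:0→9,c→17,x→9 10:0→11,c→16,x→18 11:0→11,c→19,x→14 12:0→14,c→12,x→20 13:0→11,c→12,x→21 14:0→14,c→14,x→14 15:0→22,c→23,x→15 16:0→11,c→16,x→24 17:0→14,c→12,x→17 18:0→11,c→25,x→26 19:0→14,c→19,x→14 20:0→14,c→27,x→20 21:0→11,c→12,x→28 22:0→22,c→29,x→14 23:0→30,c→31,x→32 24:0→22,c→32,x→33 25:0→11,c→25,x→33 26:0→19,c→34,x→26 27:0→14,c→35,x→27 28:0→19,c→12,x→28 29:0→14,c→36,x→14 30:0→30,c→36,x→14 31:0→37,c→14,x→38 32:0→30,c→38,x→39 33:0→40,c→39,x→33 34:0→19,c→34,x→33 35:0→14,c→14,x→35 36:0→14,c→14,x→14 37:0→37,c→14,x→14 38:0→37,c→14,x→41 39:0→29,c→41,x→39 40:0→14,c→29,x→14 41:0→36,c→14,x→41 [Hopcroft].
'c0x': N↓-sim [62, 53, 16, 3] end={s37,s53,s9} — reject; 3/3 deletions ∈↓L.
'0cc0': run [62, 36, 21, 14, 2] end={s1,s9} — reject; 4/4 single-dels accept.
'x0c0': run [62, 53, 23, 13, 2] end={s1,s9} ∉↓L; 4/4 single-dels accept.
'ccxccc': |S_i|=[62, 53, 43, 26, 18, 11, 2] end={s44,s9} rej; 6/6 deletions ∈↓L.
'xcxx00': N↓-sim [62, 53, 43, 34, 21, 9, 2] end={s1,s9} rej; 6/6 single-dels accept.
5 minimals (antichain).


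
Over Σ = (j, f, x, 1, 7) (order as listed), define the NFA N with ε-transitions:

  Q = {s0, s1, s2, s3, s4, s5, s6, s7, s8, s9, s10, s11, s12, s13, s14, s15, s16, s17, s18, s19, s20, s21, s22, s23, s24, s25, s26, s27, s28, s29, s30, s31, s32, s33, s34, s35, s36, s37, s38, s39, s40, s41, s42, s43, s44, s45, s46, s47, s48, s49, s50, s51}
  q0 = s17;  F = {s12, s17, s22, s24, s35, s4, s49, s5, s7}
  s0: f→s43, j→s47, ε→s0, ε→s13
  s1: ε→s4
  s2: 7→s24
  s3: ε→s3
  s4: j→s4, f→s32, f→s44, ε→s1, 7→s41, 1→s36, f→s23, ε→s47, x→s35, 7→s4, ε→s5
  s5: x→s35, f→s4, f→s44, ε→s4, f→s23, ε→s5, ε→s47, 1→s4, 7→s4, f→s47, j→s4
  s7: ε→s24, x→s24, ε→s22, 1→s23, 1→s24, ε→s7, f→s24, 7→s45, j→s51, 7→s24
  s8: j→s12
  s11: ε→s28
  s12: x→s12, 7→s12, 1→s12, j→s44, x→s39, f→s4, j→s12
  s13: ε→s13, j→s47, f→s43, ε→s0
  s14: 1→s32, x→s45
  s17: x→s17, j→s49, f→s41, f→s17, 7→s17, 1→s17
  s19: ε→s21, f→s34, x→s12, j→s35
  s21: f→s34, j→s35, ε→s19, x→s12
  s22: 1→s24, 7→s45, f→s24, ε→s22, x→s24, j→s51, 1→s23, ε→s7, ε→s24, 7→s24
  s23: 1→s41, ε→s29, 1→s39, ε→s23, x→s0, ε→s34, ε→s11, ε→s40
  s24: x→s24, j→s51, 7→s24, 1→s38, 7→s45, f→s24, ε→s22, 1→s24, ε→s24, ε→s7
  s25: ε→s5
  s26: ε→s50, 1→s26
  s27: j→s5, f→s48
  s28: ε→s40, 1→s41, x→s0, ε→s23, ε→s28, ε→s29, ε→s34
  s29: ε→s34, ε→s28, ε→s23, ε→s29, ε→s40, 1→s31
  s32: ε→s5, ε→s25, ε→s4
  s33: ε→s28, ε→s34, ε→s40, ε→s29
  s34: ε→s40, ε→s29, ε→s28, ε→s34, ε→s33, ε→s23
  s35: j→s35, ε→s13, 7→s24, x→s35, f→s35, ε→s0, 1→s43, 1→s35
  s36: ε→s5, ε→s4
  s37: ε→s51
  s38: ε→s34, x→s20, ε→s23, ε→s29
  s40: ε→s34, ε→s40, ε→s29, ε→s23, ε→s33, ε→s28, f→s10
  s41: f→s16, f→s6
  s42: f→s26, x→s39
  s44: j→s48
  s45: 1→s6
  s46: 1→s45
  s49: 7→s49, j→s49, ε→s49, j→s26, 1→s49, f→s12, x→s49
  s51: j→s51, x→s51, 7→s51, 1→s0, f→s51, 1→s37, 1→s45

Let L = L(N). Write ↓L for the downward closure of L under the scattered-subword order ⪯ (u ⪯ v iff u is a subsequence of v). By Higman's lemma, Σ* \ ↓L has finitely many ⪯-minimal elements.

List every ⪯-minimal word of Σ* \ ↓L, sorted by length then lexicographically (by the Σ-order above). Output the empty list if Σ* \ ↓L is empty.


|Q|=52, |F|=9, |δ|=170 (69 ε).
min D↑ (7 st, q0=0, F={6}): 0:j→1,f→0,x→0,1→0,7→0 1:j→1,f→2,x→1,1→1,7→1 2:j→2,f→3,x→2,1→2,7→2 3:j→3,f→3,x→4,1→3,7→3 4:j→4,f→4,x→4,1→4,7→5 5:j→6,f→5,x→5,1→5,7→5 6:j→6,f→6,x→6,1→6,7→6 (ε-aug+det+¬).
'jffx7j': N↓-sim [39, 38, 35, 34, 26, 25, 8] end={s0,s13,s37,s43,s45,s47,s51,s6} ∉↓L; 6/6 deletions ∈↓L.
1 obstructions.

A = [jffx7j].


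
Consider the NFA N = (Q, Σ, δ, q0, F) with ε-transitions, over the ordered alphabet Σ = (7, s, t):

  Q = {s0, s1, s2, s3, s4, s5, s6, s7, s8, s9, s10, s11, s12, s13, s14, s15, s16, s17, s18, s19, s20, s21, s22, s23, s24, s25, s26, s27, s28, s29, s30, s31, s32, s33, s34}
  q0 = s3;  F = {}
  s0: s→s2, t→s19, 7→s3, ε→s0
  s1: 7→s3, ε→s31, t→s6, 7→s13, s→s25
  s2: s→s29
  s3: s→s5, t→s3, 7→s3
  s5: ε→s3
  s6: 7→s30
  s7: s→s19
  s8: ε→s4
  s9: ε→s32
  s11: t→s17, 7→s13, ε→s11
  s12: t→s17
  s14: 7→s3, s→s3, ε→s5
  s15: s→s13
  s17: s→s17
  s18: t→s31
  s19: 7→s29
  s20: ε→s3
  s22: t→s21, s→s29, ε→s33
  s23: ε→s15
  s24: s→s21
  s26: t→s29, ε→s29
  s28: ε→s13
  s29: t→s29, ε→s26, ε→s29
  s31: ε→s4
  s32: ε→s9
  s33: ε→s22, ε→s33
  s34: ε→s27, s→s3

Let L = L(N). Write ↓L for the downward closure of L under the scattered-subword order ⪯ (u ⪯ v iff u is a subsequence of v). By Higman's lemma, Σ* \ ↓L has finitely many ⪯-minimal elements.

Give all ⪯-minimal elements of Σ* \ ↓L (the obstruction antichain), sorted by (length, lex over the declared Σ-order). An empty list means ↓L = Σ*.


|Q|=35, |F|=0, |δ|=47 (19 ε).
min D↑ (1 st, q0=0, F={0}): 0:7→0,s→0,t→0.
ε ∈ L(D↑) — L = ∅.

min(Σ*\↓L) = [ε].


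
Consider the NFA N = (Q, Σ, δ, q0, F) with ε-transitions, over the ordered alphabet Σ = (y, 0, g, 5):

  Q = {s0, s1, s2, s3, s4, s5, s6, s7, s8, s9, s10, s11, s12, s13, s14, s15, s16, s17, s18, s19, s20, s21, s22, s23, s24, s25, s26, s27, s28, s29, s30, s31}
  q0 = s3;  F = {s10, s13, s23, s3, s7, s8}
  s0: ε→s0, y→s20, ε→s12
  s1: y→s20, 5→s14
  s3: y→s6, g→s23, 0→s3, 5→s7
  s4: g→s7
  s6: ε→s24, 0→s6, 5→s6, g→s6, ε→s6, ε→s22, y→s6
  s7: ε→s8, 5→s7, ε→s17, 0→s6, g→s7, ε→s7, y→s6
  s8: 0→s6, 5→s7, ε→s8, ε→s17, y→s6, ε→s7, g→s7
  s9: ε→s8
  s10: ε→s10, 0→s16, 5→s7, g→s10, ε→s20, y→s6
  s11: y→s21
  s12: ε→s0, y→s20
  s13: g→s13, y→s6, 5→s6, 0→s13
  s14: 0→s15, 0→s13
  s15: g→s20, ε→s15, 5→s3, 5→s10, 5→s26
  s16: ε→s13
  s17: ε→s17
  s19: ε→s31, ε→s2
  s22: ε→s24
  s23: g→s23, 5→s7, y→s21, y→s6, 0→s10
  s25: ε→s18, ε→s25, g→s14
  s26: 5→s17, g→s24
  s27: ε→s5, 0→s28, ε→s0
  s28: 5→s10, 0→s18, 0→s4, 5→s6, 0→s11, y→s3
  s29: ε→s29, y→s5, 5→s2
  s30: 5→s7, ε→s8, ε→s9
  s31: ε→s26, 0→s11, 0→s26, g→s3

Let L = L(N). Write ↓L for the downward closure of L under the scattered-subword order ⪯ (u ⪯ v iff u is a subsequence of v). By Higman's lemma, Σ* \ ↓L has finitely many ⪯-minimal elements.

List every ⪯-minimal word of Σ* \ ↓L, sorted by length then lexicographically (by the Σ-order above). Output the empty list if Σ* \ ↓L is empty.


|Q|=32, |F|=6, |δ|=86 (29 ε).
min D↑ (6 st, q0=0, F={1}): 0:y→1,0→0,g→2,5→3 1:y→1,0→1,g→1,5→1 2:y→1,0→4,g→2,5→3 3:y→1,0→1,g→3,5→3 4:y→1,0→5,g→4,5→3 5:y→1,0→5,g→5,5→1 (ε-aug+det+¬).
'y': N↓-sim [13, 4] end={s21,s22,s24,s6} rej; 1/1 deletions ∈↓L.
'50': N↓-sim [13, 6, 3] end={s22,s24,s6} — reject; 2/2 del acc.
'g005': N↓-sim [13, 12, 10, 5, 3] end={s22,s24,s6} rej; 4/4 deletions ∈↓L.
3 obstructions.

min(Σ*\↓L) = [y, 50, g005].


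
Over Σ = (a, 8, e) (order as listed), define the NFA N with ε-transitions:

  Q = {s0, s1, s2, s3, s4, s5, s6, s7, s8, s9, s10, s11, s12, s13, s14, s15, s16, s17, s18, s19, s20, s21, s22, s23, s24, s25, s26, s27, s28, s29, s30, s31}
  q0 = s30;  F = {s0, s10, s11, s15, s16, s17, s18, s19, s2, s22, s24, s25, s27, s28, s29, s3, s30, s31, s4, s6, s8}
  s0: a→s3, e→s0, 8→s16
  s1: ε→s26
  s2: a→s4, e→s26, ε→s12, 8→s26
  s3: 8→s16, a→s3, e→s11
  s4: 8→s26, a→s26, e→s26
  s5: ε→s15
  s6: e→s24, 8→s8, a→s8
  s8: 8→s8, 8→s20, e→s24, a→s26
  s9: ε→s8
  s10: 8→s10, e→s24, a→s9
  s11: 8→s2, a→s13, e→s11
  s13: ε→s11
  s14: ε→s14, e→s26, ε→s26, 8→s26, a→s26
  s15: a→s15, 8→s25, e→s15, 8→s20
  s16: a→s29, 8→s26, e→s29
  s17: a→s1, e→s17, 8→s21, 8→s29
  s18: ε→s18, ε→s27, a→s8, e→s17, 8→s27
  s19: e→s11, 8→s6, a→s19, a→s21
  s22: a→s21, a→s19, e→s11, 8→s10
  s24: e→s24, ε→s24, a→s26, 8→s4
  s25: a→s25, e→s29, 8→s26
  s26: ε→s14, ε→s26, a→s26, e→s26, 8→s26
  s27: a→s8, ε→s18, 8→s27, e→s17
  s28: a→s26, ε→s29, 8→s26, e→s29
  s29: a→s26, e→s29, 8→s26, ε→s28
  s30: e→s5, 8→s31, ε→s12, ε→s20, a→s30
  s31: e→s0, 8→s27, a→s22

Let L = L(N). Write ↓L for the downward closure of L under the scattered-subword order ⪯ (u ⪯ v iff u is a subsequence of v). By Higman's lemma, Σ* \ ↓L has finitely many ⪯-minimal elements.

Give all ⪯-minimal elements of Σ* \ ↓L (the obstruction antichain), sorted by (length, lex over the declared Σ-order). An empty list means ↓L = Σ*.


|Q|=32, |F|=21, |δ|=91 (17 ε).
min D↑ (20 st, q0=0, F={14}): 0:a→0,8→1,e→2 1:a→3,8→4,e→5 2:a→2,8→6,e→2 3:a→7,8→8,e→9 4:a→10,8→4,e→11 5:a→12,8→13,e→5 6:a→6,8→14,e→15 7:a→7,8→16,e→9 8:a→10,8→8,e→17 9:a→9,8→18,e→9 10:a→14,8→10,e→17 11:a→14,8→15,e→11 12:a→12,8→13,e→9 13:a→15,8→14,e→15 14:a→14,8→14,e→14 15:a→14,8→14,e→15 16:a→10,8→10,e→17 17:a→14,8→19,e→17 18:a→19,8→14,e→14 19:a→14,8→14,e→14 (ε-aug+det+¬).
'e88': N↓-sim [30, 20, 11, 2] end={s14,s26} rej; 3/3 del acc.
'88aa': run [30, 27, 19, 10, 2] end={s14,s26} — reject; 4/4 single-dels accept.
'88ea': run [30, 27, 19, 9, 3] end={s1,s14,s26} — reject; 4/4 del acc.
'e8ea': run [30, 20, 11, 4, 2] end={s14,s26} ∉↓L; 4/4 single-dels accept.
'8ae8e': N↓-sim [30, 27, 22, 10, 5, 2] end={s14,s26} rej; 5/5 del acc.
'8aa88a': run [30, 27, 22, 19, 12, 6, 2] end={s14,s26} ∉↓L; 6/6 del acc.
6 words, ⪯-incomp.

min(Σ*\↓L) = [e88, 88aa, 88ea, e8ea, 8ae8e, 8aa88a].


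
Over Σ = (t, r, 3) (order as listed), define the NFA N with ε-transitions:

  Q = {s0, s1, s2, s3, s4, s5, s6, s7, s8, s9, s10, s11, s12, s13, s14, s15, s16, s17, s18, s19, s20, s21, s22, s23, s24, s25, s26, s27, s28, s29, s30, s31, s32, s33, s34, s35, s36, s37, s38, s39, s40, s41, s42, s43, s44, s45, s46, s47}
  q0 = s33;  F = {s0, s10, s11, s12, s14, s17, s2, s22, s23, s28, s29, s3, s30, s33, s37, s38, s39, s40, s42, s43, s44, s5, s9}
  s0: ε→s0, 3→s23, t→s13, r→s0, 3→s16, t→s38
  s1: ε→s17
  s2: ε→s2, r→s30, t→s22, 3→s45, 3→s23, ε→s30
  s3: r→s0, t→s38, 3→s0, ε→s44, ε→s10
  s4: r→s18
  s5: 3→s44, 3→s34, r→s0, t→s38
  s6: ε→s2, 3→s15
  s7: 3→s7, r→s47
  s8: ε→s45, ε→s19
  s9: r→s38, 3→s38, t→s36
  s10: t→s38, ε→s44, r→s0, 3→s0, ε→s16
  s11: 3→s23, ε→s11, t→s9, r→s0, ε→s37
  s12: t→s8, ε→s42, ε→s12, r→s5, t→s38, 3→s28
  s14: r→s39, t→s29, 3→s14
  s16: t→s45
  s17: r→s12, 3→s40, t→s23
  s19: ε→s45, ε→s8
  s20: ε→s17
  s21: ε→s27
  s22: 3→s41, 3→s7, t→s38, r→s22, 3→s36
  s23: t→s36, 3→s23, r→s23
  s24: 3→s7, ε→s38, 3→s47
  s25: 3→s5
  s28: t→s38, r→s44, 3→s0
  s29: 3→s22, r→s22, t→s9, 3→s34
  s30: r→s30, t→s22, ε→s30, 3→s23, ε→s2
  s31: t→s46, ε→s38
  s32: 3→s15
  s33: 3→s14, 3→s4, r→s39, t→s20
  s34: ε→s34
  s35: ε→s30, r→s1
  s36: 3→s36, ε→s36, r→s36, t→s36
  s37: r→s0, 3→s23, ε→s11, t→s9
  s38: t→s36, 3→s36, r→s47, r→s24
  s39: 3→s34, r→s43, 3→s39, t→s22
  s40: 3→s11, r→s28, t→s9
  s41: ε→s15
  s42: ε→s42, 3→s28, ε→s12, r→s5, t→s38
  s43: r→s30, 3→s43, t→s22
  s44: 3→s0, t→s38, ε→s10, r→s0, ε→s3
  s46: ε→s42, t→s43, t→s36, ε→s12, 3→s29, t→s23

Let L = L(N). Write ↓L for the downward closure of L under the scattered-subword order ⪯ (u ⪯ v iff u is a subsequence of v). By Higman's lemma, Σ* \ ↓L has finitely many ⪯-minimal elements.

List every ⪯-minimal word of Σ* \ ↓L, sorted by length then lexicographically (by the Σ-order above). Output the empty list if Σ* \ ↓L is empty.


|Q|=48, |F|=23, |δ|=132 (34 ε).
min D↑ (19 st, q0=0, F={10}): 0:t→1,r→2,3→3 1:t→4,r→5,3→6 2:t→7,r→8,3→2 3:t→9,r→2,3→3 4:t→10,r→4,3→4 5:t→11,r→12,3→13 6:t→14,r→13,3→15 7:t→11,r→7,3→10 8:t→7,r→16,3→8 9:t→14,r→7,3→7 10:t→10,r→10,3→10 11:t→10,r→11,3→10 12:t→11,r→17,3→18 13:t→11,r→18,3→17 14:t→10,r→11,3→11 15:t→14,r→17,3→4 16:t→7,r→16,3→4 17:t→11,r→17,3→4 18:t→11,r→17,3→17 [Hopcroft].
'ttt': |S_i|=[38, 30, 11, 1] end={s36} — reject; 3/3 del acc.
'rt3': N↓-sim [38, 28, 12, 5] end={s15,s36,s41,s47,s7} rej; 3/3 del acc.
'3tr3': N↓-sim [38, 30, 13, 8, 5] end={s15,s36,s41,s47,s7} rej; 4/4 single-dels accept.
'3t33': N↓-sim [38, 30, 13, 9, 5] end={s15,s36,s41,s47,s7} ∉↓L; 4/4 deletions ∈↓L.
't333t': run [38, 30, 22, 15, 8, 2] end={s36,s45} rej; 5/5 del acc.
'rrr3t': |S_i|=[38, 28, 21, 15, 8, 2] end={s36,s45} rej; 5/5 single-dels accept.
6 words, ⪯-incomp.

Antichain: [ttt, rt3, 3tr3, 3t33, t333t, rrr3t].


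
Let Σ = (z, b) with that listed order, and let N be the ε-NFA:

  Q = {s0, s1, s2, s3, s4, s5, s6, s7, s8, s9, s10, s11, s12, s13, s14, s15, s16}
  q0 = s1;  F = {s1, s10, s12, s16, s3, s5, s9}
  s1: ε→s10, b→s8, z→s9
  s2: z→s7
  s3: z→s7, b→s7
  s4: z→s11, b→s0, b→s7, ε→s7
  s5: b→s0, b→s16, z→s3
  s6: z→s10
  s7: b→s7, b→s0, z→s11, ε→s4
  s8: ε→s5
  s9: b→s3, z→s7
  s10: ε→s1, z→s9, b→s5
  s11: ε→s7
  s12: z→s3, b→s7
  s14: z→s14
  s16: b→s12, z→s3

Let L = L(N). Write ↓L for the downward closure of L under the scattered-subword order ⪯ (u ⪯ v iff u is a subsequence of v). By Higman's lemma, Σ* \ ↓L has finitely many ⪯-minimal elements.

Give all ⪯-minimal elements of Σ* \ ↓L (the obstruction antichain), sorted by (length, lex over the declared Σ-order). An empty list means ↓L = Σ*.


min(Σ*\↓L) = [zz, zbb, bzb, bbbb].

|Q|=17, |F|=7, |δ|=30 (6 ε).
min D↑ (7 st, q0=0, F={3}): 0:z→1,b→2 1:z→3,b→4 2:z→4,b→5 3:z→3,b→3 4:z→3,b→3 5:z→4,b→6 6:z→4,b→3.
'zz': run [12, 6, 4] end={s0,s11,s4,s7} ∉↓L; 2/2 single-dels accept.
'zbb': |S_i|=[12, 6, 5, 4] end={s0,s11,s4,s7} rej; 3/3 single-dels accept.
'bzb': N↓-sim [12, 9, 5, 4] end={s0,s11,s4,s7} ∉↓L; 3/3 deletions ∈↓L.
'bbbb': N↓-sim [12, 9, 7, 6, 4] end={s0,s11,s4,s7} — reject; 4/4 deletions ∈↓L.
4 obstructions.


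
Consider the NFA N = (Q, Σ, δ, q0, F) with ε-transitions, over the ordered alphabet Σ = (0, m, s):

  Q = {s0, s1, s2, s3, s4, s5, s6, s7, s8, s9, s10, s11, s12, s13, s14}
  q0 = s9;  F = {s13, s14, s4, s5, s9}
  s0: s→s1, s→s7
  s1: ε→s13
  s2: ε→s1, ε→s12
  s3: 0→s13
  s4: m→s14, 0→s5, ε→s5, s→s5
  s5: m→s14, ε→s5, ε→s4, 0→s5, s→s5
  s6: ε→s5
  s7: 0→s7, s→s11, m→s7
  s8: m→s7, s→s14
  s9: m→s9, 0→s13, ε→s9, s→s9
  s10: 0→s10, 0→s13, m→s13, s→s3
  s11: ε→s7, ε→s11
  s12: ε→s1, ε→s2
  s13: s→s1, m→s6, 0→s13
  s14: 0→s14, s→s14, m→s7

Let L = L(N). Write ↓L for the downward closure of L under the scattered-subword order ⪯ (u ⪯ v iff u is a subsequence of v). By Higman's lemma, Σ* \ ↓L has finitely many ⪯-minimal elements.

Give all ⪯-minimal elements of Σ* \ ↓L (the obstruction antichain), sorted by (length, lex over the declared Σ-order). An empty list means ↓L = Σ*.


|Q|=15, |F|=5, |δ|=39 (12 ε).
min D↑ (5 st, q0=0, F={4}): 0:0→1,m→0,s→0 1:0→1,m→2,s→1 2:0→2,m→3,s→2 3:0→3,m→4,s→3 4:0→4,m→4,s→4 (ε-aug+det+¬).
'0mmm': |S_i|=[9, 8, 6, 3, 2] end={s11,s7} rej; 4/4 deletions ∈↓L.
1 words, ⪯-incomp.

min(Σ*\↓L) = [0mmm].


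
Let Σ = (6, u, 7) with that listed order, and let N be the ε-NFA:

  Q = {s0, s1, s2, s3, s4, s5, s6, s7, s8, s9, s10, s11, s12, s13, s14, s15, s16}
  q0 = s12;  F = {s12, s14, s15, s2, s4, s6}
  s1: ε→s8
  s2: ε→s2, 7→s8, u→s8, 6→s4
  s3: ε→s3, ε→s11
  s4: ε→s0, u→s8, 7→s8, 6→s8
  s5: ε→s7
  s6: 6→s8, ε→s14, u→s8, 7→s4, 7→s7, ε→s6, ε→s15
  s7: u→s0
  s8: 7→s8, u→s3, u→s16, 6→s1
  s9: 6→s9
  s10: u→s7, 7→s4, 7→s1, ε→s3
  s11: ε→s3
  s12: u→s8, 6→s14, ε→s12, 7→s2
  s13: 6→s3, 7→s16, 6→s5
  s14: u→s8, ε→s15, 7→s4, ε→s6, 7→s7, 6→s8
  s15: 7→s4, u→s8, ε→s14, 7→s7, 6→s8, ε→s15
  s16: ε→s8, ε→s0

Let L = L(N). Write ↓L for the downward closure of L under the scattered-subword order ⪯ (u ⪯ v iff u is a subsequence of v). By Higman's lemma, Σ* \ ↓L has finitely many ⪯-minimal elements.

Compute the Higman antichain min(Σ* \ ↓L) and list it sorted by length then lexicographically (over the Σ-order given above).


A = [u, 66, 77].

|Q|=17, |F|=6, |δ|=51 (18 ε).
min D↑ (5 st, q0=0, F={2}): 0:6→1,u→2,7→3 1:6→2,u→2,7→4 2:6→2,u→2,7→2 3:6→4,u→2,7→2 4:6→2,u→2,7→2 (ε-aug+det+¬).
'u': |S_i|=[13, 6] end={s0,s1,s11,s16,s3,s8} rej; 1/1 deletions ∈↓L.
'66': |S_i|=[13, 11, 6] end={s0,s1,s11,s16,s3,s8} — reject; 2/2 deletions ∈↓L.
'77': |S_i|=[13, 9, 6] end={s0,s1,s11,s16,s3,s8} — reject; 2/2 del acc.
3 minimals (antichain).


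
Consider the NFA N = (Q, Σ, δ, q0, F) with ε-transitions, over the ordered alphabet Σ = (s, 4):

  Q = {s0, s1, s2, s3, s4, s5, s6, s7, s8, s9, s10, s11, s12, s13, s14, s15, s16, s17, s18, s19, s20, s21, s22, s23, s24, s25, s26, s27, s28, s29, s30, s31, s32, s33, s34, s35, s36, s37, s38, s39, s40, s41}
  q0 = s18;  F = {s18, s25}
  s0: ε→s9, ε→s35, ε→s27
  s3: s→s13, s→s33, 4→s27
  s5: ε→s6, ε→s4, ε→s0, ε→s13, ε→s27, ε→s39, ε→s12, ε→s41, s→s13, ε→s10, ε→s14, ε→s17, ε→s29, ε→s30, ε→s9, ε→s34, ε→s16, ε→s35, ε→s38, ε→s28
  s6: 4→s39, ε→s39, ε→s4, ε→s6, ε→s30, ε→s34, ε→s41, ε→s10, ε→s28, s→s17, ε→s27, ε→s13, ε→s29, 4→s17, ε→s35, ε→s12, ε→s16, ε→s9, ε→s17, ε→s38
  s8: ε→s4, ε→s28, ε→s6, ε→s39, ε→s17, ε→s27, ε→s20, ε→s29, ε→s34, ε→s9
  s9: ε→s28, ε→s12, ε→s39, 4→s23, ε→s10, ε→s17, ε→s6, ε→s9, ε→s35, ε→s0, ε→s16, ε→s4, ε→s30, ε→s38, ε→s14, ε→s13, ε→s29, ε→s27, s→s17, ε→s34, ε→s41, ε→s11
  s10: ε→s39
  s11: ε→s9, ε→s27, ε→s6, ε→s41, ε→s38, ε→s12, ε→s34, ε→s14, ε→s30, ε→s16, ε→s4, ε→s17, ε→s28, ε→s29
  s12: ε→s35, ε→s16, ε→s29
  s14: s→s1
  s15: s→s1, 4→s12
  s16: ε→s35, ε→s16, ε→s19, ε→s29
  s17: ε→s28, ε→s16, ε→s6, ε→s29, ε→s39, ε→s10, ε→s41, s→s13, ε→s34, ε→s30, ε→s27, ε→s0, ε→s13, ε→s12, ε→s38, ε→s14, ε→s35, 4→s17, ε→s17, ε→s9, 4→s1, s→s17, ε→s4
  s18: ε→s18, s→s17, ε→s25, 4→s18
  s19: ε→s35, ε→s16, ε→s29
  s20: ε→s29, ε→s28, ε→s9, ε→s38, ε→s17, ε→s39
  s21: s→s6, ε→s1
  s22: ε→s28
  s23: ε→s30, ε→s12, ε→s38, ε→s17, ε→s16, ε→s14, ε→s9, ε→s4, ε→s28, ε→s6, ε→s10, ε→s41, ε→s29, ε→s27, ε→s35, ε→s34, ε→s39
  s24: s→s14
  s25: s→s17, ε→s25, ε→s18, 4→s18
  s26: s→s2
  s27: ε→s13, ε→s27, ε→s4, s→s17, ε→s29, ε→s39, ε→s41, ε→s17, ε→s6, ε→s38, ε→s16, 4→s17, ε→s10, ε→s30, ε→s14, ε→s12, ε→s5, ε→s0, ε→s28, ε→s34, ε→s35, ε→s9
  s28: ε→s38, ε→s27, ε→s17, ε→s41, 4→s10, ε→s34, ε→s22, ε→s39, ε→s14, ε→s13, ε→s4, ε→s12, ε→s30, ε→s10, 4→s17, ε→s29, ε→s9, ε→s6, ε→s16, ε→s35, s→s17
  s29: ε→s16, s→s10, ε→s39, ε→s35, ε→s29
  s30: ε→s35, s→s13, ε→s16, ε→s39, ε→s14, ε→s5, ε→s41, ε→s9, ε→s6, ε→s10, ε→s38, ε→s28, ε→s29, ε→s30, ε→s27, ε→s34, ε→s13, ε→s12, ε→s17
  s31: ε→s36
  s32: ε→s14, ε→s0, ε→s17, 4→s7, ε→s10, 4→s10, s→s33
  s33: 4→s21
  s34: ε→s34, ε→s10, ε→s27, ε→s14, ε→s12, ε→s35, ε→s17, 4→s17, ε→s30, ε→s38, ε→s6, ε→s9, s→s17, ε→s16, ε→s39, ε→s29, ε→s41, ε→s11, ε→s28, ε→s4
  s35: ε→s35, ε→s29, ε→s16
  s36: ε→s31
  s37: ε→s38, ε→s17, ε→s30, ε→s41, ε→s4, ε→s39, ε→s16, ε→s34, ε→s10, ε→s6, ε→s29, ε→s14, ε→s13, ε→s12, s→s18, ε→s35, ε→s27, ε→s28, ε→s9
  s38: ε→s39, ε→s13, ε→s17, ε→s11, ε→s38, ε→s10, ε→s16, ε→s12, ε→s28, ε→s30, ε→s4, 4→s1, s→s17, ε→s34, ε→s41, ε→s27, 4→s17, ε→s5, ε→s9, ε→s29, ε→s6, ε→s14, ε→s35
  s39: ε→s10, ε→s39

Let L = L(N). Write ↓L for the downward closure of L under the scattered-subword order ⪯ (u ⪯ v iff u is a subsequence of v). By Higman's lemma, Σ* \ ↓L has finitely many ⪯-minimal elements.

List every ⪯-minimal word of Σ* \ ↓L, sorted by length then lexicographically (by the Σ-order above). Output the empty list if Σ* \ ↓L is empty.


|Q|=42, |F|=2, |δ|=309 (269 ε).
min D↑ (2 st, q0=0, F={1}): 0:s→1,4→0 1:s→1,4→1 [Hopcroft].
's': |S_i|=[27, 25] end={s0,s1,s10,s11,s12,s13,s14,s16,s17,s19,s22,s23,…} rej; 1/1 deletions ∈↓L.
1 obstructions.

min(Σ*\↓L) = [s].


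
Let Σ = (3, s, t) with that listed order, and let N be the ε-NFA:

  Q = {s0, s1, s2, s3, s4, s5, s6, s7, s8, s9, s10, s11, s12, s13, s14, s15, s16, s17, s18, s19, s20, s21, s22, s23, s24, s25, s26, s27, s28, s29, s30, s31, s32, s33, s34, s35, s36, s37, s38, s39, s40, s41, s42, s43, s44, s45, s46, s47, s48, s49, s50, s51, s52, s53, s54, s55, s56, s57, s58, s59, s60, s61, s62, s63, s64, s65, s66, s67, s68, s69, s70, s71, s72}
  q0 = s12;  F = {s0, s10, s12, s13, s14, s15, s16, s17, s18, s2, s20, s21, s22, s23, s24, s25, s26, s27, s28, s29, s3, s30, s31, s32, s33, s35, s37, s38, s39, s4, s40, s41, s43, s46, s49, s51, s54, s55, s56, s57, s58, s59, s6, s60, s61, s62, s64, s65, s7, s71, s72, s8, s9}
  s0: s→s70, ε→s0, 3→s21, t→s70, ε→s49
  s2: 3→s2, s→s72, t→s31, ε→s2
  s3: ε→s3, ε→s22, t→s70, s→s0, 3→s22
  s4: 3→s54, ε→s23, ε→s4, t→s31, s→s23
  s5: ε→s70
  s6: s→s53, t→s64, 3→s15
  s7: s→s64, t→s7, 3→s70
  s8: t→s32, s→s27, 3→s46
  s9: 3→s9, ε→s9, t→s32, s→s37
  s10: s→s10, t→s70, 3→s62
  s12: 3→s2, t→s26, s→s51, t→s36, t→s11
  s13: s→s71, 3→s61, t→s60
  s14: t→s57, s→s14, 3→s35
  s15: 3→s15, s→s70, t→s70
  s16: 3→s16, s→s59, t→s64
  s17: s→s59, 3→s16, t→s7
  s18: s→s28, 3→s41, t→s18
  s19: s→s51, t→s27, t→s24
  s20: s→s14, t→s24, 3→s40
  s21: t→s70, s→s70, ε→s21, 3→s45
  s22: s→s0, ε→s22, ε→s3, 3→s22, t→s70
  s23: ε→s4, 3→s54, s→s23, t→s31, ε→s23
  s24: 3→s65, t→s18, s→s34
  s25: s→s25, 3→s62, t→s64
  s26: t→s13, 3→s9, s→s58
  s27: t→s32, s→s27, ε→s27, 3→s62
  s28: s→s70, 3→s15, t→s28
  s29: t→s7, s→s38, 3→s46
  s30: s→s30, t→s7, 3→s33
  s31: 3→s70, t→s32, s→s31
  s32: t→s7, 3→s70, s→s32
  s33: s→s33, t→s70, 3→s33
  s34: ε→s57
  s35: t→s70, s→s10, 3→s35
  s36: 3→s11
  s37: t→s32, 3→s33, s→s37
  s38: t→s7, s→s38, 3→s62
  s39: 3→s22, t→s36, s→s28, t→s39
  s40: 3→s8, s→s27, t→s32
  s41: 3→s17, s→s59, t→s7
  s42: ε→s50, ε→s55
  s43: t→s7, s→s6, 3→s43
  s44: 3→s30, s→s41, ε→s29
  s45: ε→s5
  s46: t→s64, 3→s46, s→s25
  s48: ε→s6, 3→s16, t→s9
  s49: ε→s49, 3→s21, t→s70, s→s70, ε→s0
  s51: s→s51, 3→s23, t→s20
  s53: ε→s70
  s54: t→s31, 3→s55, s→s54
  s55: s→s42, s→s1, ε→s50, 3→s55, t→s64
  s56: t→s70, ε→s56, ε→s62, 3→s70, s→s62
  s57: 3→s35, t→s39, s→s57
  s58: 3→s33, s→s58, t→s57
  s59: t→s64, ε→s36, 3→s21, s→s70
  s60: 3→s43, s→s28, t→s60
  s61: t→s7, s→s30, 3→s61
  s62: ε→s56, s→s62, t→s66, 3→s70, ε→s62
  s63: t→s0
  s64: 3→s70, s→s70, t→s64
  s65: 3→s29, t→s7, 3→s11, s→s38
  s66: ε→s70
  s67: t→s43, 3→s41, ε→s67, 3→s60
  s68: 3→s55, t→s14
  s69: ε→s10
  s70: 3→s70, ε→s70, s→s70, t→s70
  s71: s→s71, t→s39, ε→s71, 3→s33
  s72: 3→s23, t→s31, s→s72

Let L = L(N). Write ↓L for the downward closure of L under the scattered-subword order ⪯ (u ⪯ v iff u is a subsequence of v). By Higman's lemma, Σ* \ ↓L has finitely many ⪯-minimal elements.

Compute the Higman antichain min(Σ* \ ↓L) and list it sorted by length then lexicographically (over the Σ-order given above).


A = [3t3, ts3t, tttss, s333ts, st3s33].

|Q|=73, |F|=53, |δ|=216 (35 ε).
min D↑ (50 st, q0=0, F={11}): 0:3→1,s→2,t→3 1:3→1,s→4,t→5 2:3→6,s→2,t→7 3:3→8,s→9,t→10 4:3→6,s→4,t→5 5:3→11,s→5,t→12 6:3→13,s→6,t→5 7:3→14,s→15,t→16 8:3→8,s→17,t→12 9:3→18,s→9,t→19 10:3→20,s→21,t→22 11:3→11,s→11,t→11 12:3→11,s→12,t→23 13:3→24,s→13,t→5 14:3→25,s→26,t→12 15:3→27,s→15,t→19 16:3→28,s→19,t→29 17:3→18,s→17,t→12 18:3→18,s→18,t→11 19:3→27,s→19,t→30 20:3→20,s→31,t→23 21:3→18,s→21,t→30 22:3→32,s→33,t→22 23:3→11,s→34,t→23 24:3→24,s→24,t→34 25:3→35,s→26,t→12 26:3→36,s→26,t→12 27:3→27,s→37,t→11 28:3→38,s→39,t→23 29:3→40,s→33,t→29 30:3→41,s→33,t→30 31:3→18,s→31,t→23 32:3→32,s→42,t→23 33:3→43,s→11,t→33 34:3→11,s→11,t→34 35:3→35,s→44,t→34 36:3→11,s→36,t→11 37:3→36,s→37,t→11 38:3→35,s→39,t→23 39:3→36,s→39,t→23 40:3→45,s→46,t→23 41:3→41,s→47,t→11 42:3→43,s→11,t→34 43:3→43,s→11,t→11 44:3→36,s→44,t→34 45:3→48,s→46,t→23 46:3→49,s→11,t→34 47:3→49,s→11,t→11 48:3→48,s→46,t→34 49:3→11,s→11,t→11 (ε-aug+det+¬).
'3t3': N↓-sim [64, 49, 6, 1] end={s70} — reject; 3/3 deletions ∈↓L.
'ts3t': |S_i|=[64, 53, 36, 16, 2] end={s66,s70} ∉↓L; 4/4 deletions ∈↓L.
'tttss': run [64, 53, 43, 25, 14, 2] end={s53,s70} ∉↓L; 5/5 del acc.
's333ts': |S_i|=[64, 56, 40, 35, 26, 3, 1] end={s70} — reject; 6/6 single-dels accept.
'st3s33': N↓-sim [64, 56, 40, 31, 19, 8, 3] end={s45,s5,s70} ∉↓L; 6/6 del acc.
5 obstructions.


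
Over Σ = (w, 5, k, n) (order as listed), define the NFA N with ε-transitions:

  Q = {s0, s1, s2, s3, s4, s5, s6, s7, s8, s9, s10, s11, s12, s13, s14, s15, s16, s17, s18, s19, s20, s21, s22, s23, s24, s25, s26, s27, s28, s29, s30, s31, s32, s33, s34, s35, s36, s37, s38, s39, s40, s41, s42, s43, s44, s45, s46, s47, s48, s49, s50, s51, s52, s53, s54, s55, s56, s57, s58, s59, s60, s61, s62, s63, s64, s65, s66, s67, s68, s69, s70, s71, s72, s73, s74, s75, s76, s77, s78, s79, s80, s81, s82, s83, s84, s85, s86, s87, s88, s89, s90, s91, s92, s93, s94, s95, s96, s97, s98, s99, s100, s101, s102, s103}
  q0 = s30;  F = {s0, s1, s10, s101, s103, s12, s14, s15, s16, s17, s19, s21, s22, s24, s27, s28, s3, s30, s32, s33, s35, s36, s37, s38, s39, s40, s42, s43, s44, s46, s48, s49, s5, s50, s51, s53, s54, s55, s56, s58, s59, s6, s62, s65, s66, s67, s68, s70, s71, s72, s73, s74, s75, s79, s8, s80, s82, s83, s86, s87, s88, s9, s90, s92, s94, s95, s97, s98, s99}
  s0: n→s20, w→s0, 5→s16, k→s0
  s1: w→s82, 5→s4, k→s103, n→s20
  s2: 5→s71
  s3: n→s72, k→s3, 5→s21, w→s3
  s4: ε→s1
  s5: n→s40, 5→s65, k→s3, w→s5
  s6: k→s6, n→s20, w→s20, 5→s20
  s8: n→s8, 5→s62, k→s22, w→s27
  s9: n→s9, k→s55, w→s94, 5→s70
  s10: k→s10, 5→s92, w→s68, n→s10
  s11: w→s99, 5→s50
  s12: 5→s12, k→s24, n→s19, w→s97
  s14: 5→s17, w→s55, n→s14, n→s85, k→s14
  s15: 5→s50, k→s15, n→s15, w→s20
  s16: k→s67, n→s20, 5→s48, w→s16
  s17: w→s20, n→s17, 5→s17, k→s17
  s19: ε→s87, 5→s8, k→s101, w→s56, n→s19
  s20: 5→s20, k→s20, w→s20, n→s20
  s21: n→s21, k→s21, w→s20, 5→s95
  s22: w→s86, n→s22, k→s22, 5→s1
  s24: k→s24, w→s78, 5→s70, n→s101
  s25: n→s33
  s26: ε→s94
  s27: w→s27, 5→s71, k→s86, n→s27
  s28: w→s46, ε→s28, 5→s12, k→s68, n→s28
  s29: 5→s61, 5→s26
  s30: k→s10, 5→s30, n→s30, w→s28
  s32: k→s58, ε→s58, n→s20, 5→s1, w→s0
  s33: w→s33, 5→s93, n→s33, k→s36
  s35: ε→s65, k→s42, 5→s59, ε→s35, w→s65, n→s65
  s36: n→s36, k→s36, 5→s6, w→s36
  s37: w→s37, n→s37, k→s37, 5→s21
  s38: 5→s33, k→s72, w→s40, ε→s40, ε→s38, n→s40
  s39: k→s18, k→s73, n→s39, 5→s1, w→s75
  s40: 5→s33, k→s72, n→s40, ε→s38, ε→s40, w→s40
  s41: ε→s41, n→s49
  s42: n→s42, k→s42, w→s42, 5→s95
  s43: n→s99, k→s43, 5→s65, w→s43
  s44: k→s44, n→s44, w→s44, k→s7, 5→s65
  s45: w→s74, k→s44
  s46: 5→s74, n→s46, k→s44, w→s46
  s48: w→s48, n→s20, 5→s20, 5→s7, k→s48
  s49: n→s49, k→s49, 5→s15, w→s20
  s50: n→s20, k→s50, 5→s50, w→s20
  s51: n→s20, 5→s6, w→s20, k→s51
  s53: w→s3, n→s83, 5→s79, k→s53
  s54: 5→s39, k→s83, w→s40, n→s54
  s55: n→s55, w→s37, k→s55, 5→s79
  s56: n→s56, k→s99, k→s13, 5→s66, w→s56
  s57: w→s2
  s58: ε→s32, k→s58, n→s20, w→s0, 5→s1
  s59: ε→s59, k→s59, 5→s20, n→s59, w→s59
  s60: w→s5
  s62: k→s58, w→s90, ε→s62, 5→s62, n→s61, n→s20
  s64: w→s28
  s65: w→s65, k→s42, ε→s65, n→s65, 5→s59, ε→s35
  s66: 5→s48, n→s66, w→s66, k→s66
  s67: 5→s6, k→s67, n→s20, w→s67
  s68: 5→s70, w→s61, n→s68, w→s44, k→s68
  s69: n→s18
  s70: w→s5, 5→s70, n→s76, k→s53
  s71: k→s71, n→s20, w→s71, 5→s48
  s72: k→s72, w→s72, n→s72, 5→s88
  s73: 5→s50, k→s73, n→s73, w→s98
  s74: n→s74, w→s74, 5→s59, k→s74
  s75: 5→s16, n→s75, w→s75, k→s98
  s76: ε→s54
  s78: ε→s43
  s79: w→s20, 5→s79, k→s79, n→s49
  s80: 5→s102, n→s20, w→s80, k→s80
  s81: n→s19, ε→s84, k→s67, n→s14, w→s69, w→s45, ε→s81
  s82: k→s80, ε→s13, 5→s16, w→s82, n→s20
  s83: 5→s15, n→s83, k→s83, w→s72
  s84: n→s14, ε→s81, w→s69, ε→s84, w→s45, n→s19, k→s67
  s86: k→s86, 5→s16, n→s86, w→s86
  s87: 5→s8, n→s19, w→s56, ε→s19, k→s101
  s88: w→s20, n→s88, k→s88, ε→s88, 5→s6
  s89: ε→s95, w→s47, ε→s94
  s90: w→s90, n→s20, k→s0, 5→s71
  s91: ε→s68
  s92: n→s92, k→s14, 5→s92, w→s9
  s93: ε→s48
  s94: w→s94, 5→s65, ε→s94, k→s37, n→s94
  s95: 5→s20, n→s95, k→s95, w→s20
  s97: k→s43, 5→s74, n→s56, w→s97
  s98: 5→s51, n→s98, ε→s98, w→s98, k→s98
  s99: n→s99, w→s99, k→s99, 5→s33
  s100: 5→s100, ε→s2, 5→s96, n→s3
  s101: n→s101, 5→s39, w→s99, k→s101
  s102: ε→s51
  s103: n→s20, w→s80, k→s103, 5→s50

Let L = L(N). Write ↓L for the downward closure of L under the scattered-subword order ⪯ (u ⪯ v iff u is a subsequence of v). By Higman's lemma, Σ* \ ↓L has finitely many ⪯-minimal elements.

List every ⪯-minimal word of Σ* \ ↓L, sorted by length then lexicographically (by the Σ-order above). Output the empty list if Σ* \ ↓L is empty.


|Q|=104, |F|=69, |δ|=348 (34 ε).
min D↑ (66 st, q0=0, F={27}): 0:w→1,5→0,k→2,n→0 1:w→3,5→4,k→5,n→1 2:w→5,5→6,k→2,n→2 3:w→3,5→7,k→8,n→3 4:w→9,5→4,k→10,n→11 5:w→8,5→12,k→5,n→5 6:w→13,5→6,k→14,n→6 7:w→7,5→15,k→7,n→7 8:w→8,5→16,k→8,n→8 9:w→9,5→7,k→17,n→18 10:w→17,5→12,k→10,n→19 11:w→18,5→20,k→19,n→11 12:w→21,5→12,k→22,n→23 13:w→24,5→12,k→25,n→13 14:w→25,5→26,k→14,n→14 15:w→15,5→27,k→15,n→15 16:w→16,5→15,k→28,n→16 17:w→17,5→16,k→17,n→29 18:w→18,5→30,k→29,n→18 19:w→29,5→31,k→19,n→19 20:w→32,5→33,k→34,n→20 21:w→21,5→16,k→35,n→36 22:w→35,5→37,k→22,n→38 23:w→36,5→31,k→38,n→23 24:w→24,5→16,k→39,n→24 25:w→39,5→37,k→25,n→25 26:w→27,5→26,k→26,n→26 27:w→27,5→27,k→27,n→27 28:w→28,5→40,k→28,n→28 29:w→29,5→41,k→29,n→29 30:w→30,5→42,k→30,n→30 31:w→43,5→44,k→45,n→31 32:w→32,5→46,k→47,n→32 33:w→48,5→33,k→49,n→27 34:w→47,5→44,k→34,n→34 35:w→35,5→50,k→35,n→51 36:w→36,5→41,k→51,n→36 37:w→27,5→37,k→37,n→52 38:w→51,5→53,k→38,n→38 39:w→39,5→50,k→39,n→39 40:w→27,5→27,k→40,n→40 41:w→41,5→42,k→54,n→41 42:w→42,5→27,k→42,n→27 43:w→43,5→55,k→56,n→43 44:w→57,5→44,k→58,n→27 45:w→56,5→59,k→45,n→45 46:w→46,5→42,k→46,n→27 47:w→47,5→55,k→47,n→47 48:w→48,5→46,k→60,n→27 49:w→60,5→44,k→49,n→27 50:w→27,5→40,k→50,n→50 51:w→51,5→61,k→51,n→51 52:w→27,5→53,k→52,n→52 53:w→27,5→59,k→53,n→53 54:w→54,5→62,k→54,n→54 55:w→55,5→42,k→63,n→27 56:w→56,5→64,k→56,n→56 57:w→57,5→55,k→65,n→27 58:w→65,5→59,k→58,n→27 59:w→27,5→59,k→59,n→27 60:w→60,5→55,k→60,n→27 61:w→27,5→62,k→61,n→61 62:w→27,5→27,k→62,n→27 63:w→63,5→62,k→63,n→27 64:w→27,5→62,k→64,n→27 65:w→65,5→64,k→65,n→27.
'ww555': |S_i|=[80, 74, 45, 21, 7, 2] end={s20,s7} rej; 5/5 single-dels accept.
'k5k5w': N↓-sim [80, 68, 51, 31, 13, 1] end={s20} — reject; 5/5 single-dels accept.
'w5n55n': N↓-sim [80, 74, 66, 56, 39, 23, 2] end={s20,s61} — reject; 6/6 del acc.
3 minimals (antichain).

min(Σ*\↓L) = [ww555, k5k5w, w5n55n].


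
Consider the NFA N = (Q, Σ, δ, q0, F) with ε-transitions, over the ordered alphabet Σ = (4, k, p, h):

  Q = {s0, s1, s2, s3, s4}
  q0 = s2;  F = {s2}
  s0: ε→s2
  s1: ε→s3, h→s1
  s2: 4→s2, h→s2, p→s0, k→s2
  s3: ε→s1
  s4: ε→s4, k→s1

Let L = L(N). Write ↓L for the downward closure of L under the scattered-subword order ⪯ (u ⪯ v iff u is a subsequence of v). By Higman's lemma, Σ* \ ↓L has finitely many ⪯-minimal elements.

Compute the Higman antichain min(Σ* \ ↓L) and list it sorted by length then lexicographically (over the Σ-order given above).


A = [].

|Q|=5, |F|=1, |δ|=10 (4 ε).
min D↑ (1 st, q0=0, F={}): 0:4→0,k→0,p→0,h→0 (ε-aug+det+¬).
L(D↑) = ∅; no obstructions.
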